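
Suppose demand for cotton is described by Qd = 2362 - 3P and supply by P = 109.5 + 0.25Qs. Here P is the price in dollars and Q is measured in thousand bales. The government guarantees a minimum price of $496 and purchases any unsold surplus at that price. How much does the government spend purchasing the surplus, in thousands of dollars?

333312

Rearranging supply gives Qs = 4P - 438. In a free market, 2362 - 3P = 4P - 438 gives the equilibrium P* = 400, Q* = 1162.
Because the floor (496) lies above the market-clearing price, it is binding.
At P = 496: Qd = 2362 - 3·496 = 874 and Qs = 4·496 - 438 = 1546.
Surplus = Qs - Qd = 672.
Government expenditure = surplus × support price = 672 × 496 = 333312.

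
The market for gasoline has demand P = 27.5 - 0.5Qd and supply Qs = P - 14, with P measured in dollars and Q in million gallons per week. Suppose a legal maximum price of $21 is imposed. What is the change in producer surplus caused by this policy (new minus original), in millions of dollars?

-16

Rearranging demand gives Qd = 55 - 2P. Setting quantity demanded equal to quantity supplied, 55 - 2P = P - 14, gives P* = 23 and Q* = 9.
The ceiling of 21 is below the equilibrium price 23, so it binds.
At P = 21: Qd = 55 - 2·21 = 13 and Qs = 21 - 14 = 7.
Producer surplus without the control is ½ · (23 - 14) · 9 = 40.5.
With the ceiling, producers sell 7 units at 21, so PS = ½ · (21 - 14) · 7 = 24.5.
Change in producer surplus = 24.5 - 40.5 = -16.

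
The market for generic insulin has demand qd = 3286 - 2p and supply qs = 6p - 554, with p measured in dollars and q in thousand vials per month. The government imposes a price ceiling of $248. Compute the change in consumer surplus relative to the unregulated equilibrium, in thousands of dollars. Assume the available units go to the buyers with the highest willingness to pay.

Without the control the market clears where 3286 - 2p = 6p - 554, i.e. p* = 480 and q* = 2326.
The ceiling of 248 is below the equilibrium price 480, so it binds.
At p = 248: qd = 3286 - 2·248 = 2790 and qs = 6·248 - 554 = 934.
Consumer surplus without the control is ½ · (1643 - 480) · 2326 = 1352569.
With the ceiling, 934 units are sold at 248 (assume they go to the highest-value buyers). The demand price at q = 934 is 1176, so CS = ½ · [(1643 - 248) + (1176 - 248)] · 934 = 1084841.
Change in consumer surplus = 1084841 - 1352569 = -267728.

-267728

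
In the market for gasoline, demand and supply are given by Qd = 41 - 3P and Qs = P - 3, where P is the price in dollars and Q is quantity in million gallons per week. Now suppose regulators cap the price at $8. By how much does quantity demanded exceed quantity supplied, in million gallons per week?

12

Without the control the market clears where 41 - 3P = P - 3, i.e. P* = 11 and Q* = 8.
Since 8 < 11, the ceiling is binding.
At P = 8: Qd = 41 - 3·8 = 17 and Qs = 8 - 3 = 5.
Shortage = Qd - Qs = 17 - 5 = 12.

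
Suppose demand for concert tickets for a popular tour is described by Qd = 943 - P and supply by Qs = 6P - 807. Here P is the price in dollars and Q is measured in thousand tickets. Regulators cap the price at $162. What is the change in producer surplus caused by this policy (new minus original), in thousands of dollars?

In a free market, 943 - P = 6P - 807 gives the equilibrium P* = 250, Q* = 693.
Since 162 < 250, the ceiling is binding.
At P = 162: Qd = 943 - 162 = 781 and Qs = 6·162 - 807 = 165.
Producer surplus without the control is ½ · (250 - 134.5) · 693 = 40020.75.
With the ceiling, producers sell 165 units at 162, so PS = ½ · (162 - 134.5) · 165 = 2268.75.
Change in producer surplus = 2268.75 - 40020.75 = -37752.

-37752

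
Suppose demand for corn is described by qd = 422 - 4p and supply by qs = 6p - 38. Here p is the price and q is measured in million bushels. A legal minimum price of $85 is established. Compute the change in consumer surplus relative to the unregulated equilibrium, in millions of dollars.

-6240

Without the control the market clears where 422 - 4p = 6p - 38, i.e. p* = 46 and q* = 238.
The floor of 85 is above the equilibrium price 46, so it binds.
At p = 85: qd = 422 - 4·85 = 82 and qs = 6·85 - 38 = 472.
Consumer surplus without the control is ½ · (105.5 - 46) · 238 = 7080.5.
With the floor, consumers buy 82 units at 85, so CS = ½ · (105.5 - 85) · 82 = 840.5.
Change in consumer surplus = 840.5 - 7080.5 = -6240.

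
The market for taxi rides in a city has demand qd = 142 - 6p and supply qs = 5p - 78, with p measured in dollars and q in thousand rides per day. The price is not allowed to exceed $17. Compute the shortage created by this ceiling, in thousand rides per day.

In a free market, 142 - 6p = 5p - 78 gives the equilibrium p* = 20, q* = 22.
Since 17 < 20, the ceiling is binding.
At p = 17: qd = 142 - 6·17 = 40 and qs = 5·17 - 78 = 7.
Shortage = qd - qs = 40 - 7 = 33.

33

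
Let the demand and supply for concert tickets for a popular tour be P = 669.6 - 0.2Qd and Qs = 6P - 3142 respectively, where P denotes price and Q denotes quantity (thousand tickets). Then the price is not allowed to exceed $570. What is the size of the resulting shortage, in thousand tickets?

220

Rearranging demand gives Qd = 3348 - 5P. Equilibrium: 3348 - 5P = 6P - 3142, so 6490 = 11P and P* = 590, Q* = 398.
The ceiling of 570 is below the equilibrium price 590, so it binds.
At P = 570: Qd = 3348 - 5·570 = 498 and Qs = 6·570 - 3142 = 278.
Shortage = Qd - Qs = 498 - 278 = 220.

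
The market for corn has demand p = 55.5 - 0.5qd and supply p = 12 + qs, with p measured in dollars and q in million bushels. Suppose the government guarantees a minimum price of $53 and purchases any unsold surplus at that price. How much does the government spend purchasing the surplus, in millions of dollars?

Rearranging demand gives qd = 111 - 2p; rearranging supply gives qs = p - 12. In a free market, 111 - 2p = p - 12 gives the equilibrium p* = 41, q* = 29.
The floor of 53 is above the equilibrium price 41, so it binds.
At p = 53: qd = 111 - 2·53 = 5 and qs = 53 - 12 = 41.
Surplus = qs - qd = 36.
Government expenditure = surplus × support price = 36 × 53 = 1908.

1908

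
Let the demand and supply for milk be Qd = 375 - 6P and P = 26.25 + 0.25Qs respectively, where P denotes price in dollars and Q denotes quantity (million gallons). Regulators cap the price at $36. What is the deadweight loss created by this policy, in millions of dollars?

480

Rearranging supply gives Qs = 4P - 105. In a free market, 375 - 6P = 4P - 105 gives the equilibrium P* = 48, Q* = 87.
The ceiling of 36 is below the equilibrium price 48, so it binds.
At P = 36: Qd = 375 - 6·36 = 159 and Qs = 4·36 - 105 = 39.
Quantity traded falls to 39. At Q = 39 the demand price is (375 - 39)/6 = 56 and the supply price is (105 + 39)/4 = 36.
Deadweight loss = ½ · (56 - 36) · (87 - 39) = ½ · 20 · 48 = 480.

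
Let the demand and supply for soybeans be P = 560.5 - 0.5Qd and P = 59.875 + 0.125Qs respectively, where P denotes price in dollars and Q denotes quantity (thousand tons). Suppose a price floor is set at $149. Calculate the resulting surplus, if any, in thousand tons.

0

Rearranging demand gives Qd = 1121 - 2P; rearranging supply gives Qs = 8P - 479. In a free market, 1121 - 2P = 8P - 479 gives the equilibrium P* = 160, Q* = 801.
The floor of 149 is below the equilibrium price 160, so it is not binding; the market clears at P* = 160, Q* = 801.
Since the control does not bind, there is no surplus.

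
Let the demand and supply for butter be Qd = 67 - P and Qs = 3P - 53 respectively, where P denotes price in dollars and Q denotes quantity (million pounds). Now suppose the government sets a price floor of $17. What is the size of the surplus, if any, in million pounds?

Setting quantity demanded equal to quantity supplied, 67 - P = 3P - 53, gives P* = 30 and Q* = 37.
The floor of 17 is below the equilibrium price 30, so it is not binding; the market clears at P* = 30, Q* = 37.
Since the control does not bind, there is no surplus.

0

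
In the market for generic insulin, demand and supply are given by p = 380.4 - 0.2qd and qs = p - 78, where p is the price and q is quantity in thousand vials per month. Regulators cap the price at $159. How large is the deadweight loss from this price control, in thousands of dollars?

17544.6

Rearranging demand gives qd = 1902 - 5p. Without the control the market clears where 1902 - 5p = p - 78, i.e. p* = 330 and q* = 252.
Because the ceiling (159) lies below the market-clearing price, it is binding.
At p = 159: qd = 1902 - 5·159 = 1107 and qs = 159 - 78 = 81.
Quantity traded falls to 81. At q = 81 the demand price is (1902 - 81)/5 = 364.2 and the supply price is 78 + 81 = 159.
Deadweight loss = ½ · (364.2 - 159) · (252 - 81) = ½ · 205.2 · 171 = 17544.6.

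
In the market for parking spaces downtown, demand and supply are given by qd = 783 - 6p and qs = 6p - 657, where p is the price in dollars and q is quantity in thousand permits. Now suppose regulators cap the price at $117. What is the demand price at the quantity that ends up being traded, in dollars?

Without the control the market clears where 783 - 6p = 6p - 657, i.e. p* = 120 and q* = 63.
Since 117 < 120, the ceiling is binding.
At p = 117: qd = 783 - 6·117 = 81 and qs = 6·117 - 657 = 45.
Only 45 units reach the market. On the demand curve, the marginal buyer's willingness to pay at q = 45 is (783 - 45)/6 = 123.

123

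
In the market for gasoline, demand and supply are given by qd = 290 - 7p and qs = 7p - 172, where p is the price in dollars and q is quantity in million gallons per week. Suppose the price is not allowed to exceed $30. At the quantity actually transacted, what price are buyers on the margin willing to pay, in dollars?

Equilibrium: 290 - 7p = 7p - 172, so 462 = 14p and p* = 33, q* = 59.
Since 30 < 33, the ceiling is binding.
At p = 30: qd = 290 - 7·30 = 80 and qs = 7·30 - 172 = 38.
Only 38 units reach the market. On the demand curve, the marginal buyer's willingness to pay at q = 38 is (290 - 38)/7 = 36.

36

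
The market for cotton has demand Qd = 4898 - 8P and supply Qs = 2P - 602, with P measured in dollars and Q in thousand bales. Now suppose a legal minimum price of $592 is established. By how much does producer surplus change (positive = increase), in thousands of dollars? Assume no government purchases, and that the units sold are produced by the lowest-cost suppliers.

In a free market, 4898 - 8P = 2P - 602 gives the equilibrium P* = 550, Q* = 498.
Because the floor (592) lies above the market-clearing price, it is binding.
At P = 592: Qd = 4898 - 8·592 = 162 and Qs = 2·592 - 602 = 582.
Producer surplus without the control is ½ · (550 - 301) · 498 = 62001.
With the floor, 162 units are sold at 592. The supply price at Q = 162 is 382, so PS = ½ · [(592 - 301) + (592 - 382)] · 162 = 40581.
Change in producer surplus = 40581 - 62001 = -21420.

-21420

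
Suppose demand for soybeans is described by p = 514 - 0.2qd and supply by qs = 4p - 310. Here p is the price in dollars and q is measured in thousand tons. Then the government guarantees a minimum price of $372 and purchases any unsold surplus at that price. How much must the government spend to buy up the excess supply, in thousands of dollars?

Rearranging demand gives qd = 2570 - 5p. Without the control the market clears where 2570 - 5p = 4p - 310, i.e. p* = 320 and q* = 970.
Because the floor (372) lies above the market-clearing price, it is binding.
At p = 372: qd = 2570 - 5·372 = 710 and qs = 4·372 - 310 = 1178.
Surplus = qs - qd = 468.
Government expenditure = surplus × support price = 468 × 372 = 174096.

174096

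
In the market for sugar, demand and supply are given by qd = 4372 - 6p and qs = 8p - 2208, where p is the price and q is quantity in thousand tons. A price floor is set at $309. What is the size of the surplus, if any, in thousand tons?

Setting quantity demanded equal to quantity supplied, 4372 - 6p = 8p - 2208, gives p* = 470 and q* = 1552.
Since 309 is below p* = 470, the floor does not bind and the free-market outcome prevails.
Since the control does not bind, there is no surplus.

0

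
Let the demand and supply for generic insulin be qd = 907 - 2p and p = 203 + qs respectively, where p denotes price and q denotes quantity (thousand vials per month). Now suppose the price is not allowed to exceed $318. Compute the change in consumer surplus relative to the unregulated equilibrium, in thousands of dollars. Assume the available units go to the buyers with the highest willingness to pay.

Rearranging supply gives qs = p - 203. Setting quantity demanded equal to quantity supplied, 907 - 2p = p - 203, gives p* = 370 and q* = 167.
Since 318 < 370, the ceiling is binding.
At p = 318: qd = 907 - 2·318 = 271 and qs = 318 - 203 = 115.
Consumer surplus without the control is ½ · (453.5 - 370) · 167 = 6972.25.
With the ceiling, 115 units are sold at 318 (assume they go to the highest-value buyers). The demand price at q = 115 is 396, so CS = ½ · [(453.5 - 318) + (396 - 318)] · 115 = 12276.25.
Change in consumer surplus = 12276.25 - 6972.25 = 5304.

5304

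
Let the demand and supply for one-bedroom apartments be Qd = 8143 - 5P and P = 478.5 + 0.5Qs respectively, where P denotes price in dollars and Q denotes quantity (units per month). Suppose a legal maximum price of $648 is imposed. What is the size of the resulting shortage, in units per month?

4564

Rearranging supply gives Qs = 2P - 957. In a free market, 8143 - 5P = 2P - 957 gives the equilibrium P* = 1300, Q* = 1643.
Since 648 < 1300, the ceiling is binding.
At P = 648: Qd = 8143 - 5·648 = 4903 and Qs = 2·648 - 957 = 339.
Shortage = Qd - Qs = 4903 - 339 = 4564.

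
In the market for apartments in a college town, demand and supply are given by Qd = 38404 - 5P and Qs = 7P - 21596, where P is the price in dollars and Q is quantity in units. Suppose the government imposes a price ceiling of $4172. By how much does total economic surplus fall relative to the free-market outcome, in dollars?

5758905.6

Setting quantity demanded equal to quantity supplied, 38404 - 5P = 7P - 21596, gives P* = 5000 and Q* = 13404.
Since 4172 < 5000, the ceiling is binding.
At P = 4172: Qd = 38404 - 5·4172 = 17544 and Qs = 7·4172 - 21596 = 7608.
Quantity traded falls to 7608. At Q = 7608 the demand price is (38404 - 7608)/5 = 6159.2 and the supply price is (21596 + 7608)/7 = 4172.
Deadweight loss = ½ · (6159.2 - 4172) · (13404 - 7608) = ½ · 1987.2 · 5796 = 5758905.6.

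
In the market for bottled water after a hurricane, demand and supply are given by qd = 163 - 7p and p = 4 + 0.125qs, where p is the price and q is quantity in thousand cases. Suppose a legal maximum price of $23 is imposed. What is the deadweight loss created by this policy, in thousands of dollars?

Rearranging supply gives qs = 8p - 32. Equilibrium: 163 - 7p = 8p - 32, so 195 = 15p and p* = 13, q* = 72.
The ceiling of 23 is above the equilibrium price 13, so it is not binding; the market clears at p* = 13, q* = 72.
Since the control does not bind, no trades are prevented and deadweight loss is zero.

0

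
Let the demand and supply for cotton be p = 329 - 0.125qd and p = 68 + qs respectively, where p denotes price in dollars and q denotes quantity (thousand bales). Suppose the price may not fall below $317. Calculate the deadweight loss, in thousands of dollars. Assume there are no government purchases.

Rearranging demand gives qd = 2632 - 8p; rearranging supply gives qs = p - 68. Setting quantity demanded equal to quantity supplied, 2632 - 8p = p - 68, gives p* = 300 and q* = 232.
Because the floor (317) lies above the market-clearing price, it is binding.
At p = 317: qd = 2632 - 8·317 = 96 and qs = 317 - 68 = 249.
Quantity traded falls to 96. At q = 96 the demand price is (2632 - 96)/8 = 317 and the supply price is 68 + 96 = 164.
Deadweight loss = ½ · (317 - 164) · (232 - 96) = ½ · 153 · 136 = 10404.

10404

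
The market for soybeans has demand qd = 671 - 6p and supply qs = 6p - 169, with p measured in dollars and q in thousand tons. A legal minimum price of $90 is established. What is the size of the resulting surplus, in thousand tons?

Without the control the market clears where 671 - 6p = 6p - 169, i.e. p* = 70 and q* = 251.
Because the floor (90) lies above the market-clearing price, it is binding.
At p = 90: qd = 671 - 6·90 = 131 and qs = 6·90 - 169 = 371.
Surplus = qs - qd = 371 - 131 = 240.

240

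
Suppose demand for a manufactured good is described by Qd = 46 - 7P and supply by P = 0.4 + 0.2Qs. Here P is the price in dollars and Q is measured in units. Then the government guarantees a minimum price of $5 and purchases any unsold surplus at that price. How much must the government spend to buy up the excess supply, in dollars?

Rearranging supply gives Qs = 5P - 2. In a free market, 46 - 7P = 5P - 2 gives the equilibrium P* = 4, Q* = 18.
Since 5 > 4, the floor is binding.
At P = 5: Qd = 46 - 7·5 = 11 and Qs = 5·5 - 2 = 23.
Surplus = Qs - Qd = 12.
Government expenditure = surplus × support price = 12 × 5 = 60.

60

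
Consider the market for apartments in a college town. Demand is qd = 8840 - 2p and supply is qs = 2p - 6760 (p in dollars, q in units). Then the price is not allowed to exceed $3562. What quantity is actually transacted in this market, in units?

Without the control the market clears where 8840 - 2p = 2p - 6760, i.e. p* = 3900 and q* = 1040.
Since 3562 < 3900, the ceiling is binding.
At p = 3562: qd = 8840 - 2·3562 = 1716 and qs = 2·3562 - 6760 = 364.
The quantity actually transacted is the short side, supply: 364.

364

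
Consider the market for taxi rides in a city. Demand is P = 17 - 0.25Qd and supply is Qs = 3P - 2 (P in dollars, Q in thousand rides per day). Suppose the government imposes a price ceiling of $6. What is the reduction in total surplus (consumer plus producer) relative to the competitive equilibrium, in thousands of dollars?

Rearranging demand gives Qd = 68 - 4P. Equilibrium: 68 - 4P = 3P - 2, so 70 = 7P and P* = 10, Q* = 28.
Because the ceiling (6) lies below the market-clearing price, it is binding.
At P = 6: Qd = 68 - 4·6 = 44 and Qs = 3·6 - 2 = 16.
Quantity traded falls to 16. At Q = 16 the demand price is (68 - 16)/4 = 13 and the supply price is (2 + 16)/3 = 6.
Deadweight loss = ½ · (13 - 6) · (28 - 16) = ½ · 7 · 12 = 42.

42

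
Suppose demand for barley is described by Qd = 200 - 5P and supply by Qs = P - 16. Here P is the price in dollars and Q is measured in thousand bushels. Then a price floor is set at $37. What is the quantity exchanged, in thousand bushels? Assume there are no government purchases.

In a free market, 200 - 5P = P - 16 gives the equilibrium P* = 36, Q* = 20.
The floor of 37 is above the equilibrium price 36, so it binds.
At P = 37: Qd = 200 - 5·37 = 15 and Qs = 37 - 16 = 21.
The quantity actually transacted is the short side, demand: 15.

15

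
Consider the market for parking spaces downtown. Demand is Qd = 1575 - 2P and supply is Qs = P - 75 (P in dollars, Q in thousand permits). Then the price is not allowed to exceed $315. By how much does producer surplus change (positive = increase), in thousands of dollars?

-84012.5

Without the control the market clears where 1575 - 2P = P - 75, i.e. P* = 550 and Q* = 475.
Because the ceiling (315) lies below the market-clearing price, it is binding.
At P = 315: Qd = 1575 - 2·315 = 945 and Qs = 315 - 75 = 240.
Producer surplus without the control is ½ · (550 - 75) · 475 = 112812.5.
With the ceiling, producers sell 240 units at 315, so PS = ½ · (315 - 75) · 240 = 28800.
Change in producer surplus = 28800 - 112812.5 = -84012.5.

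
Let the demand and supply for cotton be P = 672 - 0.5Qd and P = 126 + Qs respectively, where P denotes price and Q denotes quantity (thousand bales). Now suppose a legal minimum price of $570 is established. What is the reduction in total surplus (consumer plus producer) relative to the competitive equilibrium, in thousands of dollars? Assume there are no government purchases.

Rearranging demand gives Qd = 1344 - 2P; rearranging supply gives Qs = P - 126. In a free market, 1344 - 2P = P - 126 gives the equilibrium P* = 490, Q* = 364.
Because the floor (570) lies above the market-clearing price, it is binding.
At P = 570: Qd = 1344 - 2·570 = 204 and Qs = 570 - 126 = 444.
Quantity traded falls to 204. At Q = 204 the demand price is (1344 - 204)/2 = 570 and the supply price is 126 + 204 = 330.
Deadweight loss = ½ · (570 - 330) · (364 - 204) = ½ · 240 · 160 = 19200.

19200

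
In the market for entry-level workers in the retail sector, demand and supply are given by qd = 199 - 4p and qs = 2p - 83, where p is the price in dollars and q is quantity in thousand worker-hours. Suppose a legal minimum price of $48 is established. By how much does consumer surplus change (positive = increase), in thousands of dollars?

In a free market, 199 - 4p = 2p - 83 gives the equilibrium p* = 47, q* = 11.
Since 48 > 47, the floor is binding.
At p = 48: qd = 199 - 4·48 = 7 and qs = 2·48 - 83 = 13.
Consumer surplus without the control is ½ · (49.75 - 47) · 11 = 15.125.
With the floor, consumers buy 7 units at 48, so CS = ½ · (49.75 - 48) · 7 = 6.125.
Change in consumer surplus = 6.125 - 15.125 = -9.

-9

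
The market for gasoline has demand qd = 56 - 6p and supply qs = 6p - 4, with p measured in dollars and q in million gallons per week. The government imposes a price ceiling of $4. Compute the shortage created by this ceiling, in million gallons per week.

12

Without the control the market clears where 56 - 6p = 6p - 4, i.e. p* = 5 and q* = 26.
Because the ceiling (4) lies below the market-clearing price, it is binding.
At p = 4: qd = 56 - 6·4 = 32 and qs = 6·4 - 4 = 20.
Shortage = qd - qs = 32 - 20 = 12.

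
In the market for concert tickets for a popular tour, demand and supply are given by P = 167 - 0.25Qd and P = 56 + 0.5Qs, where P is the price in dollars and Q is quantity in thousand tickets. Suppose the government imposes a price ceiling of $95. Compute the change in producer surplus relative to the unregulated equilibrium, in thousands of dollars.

-3955

Rearranging demand gives Qd = 668 - 4P; rearranging supply gives Qs = 2P - 112. In a free market, 668 - 4P = 2P - 112 gives the equilibrium P* = 130, Q* = 148.
Because the ceiling (95) lies below the market-clearing price, it is binding.
At P = 95: Qd = 668 - 4·95 = 288 and Qs = 2·95 - 112 = 78.
Producer surplus without the control is ½ · (130 - 56) · 148 = 5476.
With the ceiling, producers sell 78 units at 95, so PS = ½ · (95 - 56) · 78 = 1521.
Change in producer surplus = 1521 - 5476 = -3955.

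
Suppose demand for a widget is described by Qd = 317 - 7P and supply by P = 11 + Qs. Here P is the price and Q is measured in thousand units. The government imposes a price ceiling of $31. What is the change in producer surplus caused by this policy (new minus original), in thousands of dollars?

Rearranging supply gives Qs = P - 11. Equilibrium: 317 - 7P = P - 11, so 328 = 8P and P* = 41, Q* = 30.
Because the ceiling (31) lies below the market-clearing price, it is binding.
At P = 31: Qd = 317 - 7·31 = 100 and Qs = 31 - 11 = 20.
Producer surplus without the control is ½ · (41 - 11) · 30 = 450.
With the ceiling, producers sell 20 units at 31, so PS = ½ · (31 - 11) · 20 = 200.
Change in producer surplus = 200 - 450 = -250.

-250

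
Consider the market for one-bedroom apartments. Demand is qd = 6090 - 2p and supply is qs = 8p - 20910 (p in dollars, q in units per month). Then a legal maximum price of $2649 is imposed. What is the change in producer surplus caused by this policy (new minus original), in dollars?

Without the control the market clears where 6090 - 2p = 8p - 20910, i.e. p* = 2700 and q* = 690.
Since 2649 < 2700, the ceiling is binding.
At p = 2649: qd = 6090 - 2·2649 = 792 and qs = 8·2649 - 20910 = 282.
Producer surplus without the control is ½ · (2700 - 2613.75) · 690 = 29756.25.
With the ceiling, producers sell 282 units at 2649, so PS = ½ · (2649 - 2613.75) · 282 = 4970.25.
Change in producer surplus = 4970.25 - 29756.25 = -24786.

-24786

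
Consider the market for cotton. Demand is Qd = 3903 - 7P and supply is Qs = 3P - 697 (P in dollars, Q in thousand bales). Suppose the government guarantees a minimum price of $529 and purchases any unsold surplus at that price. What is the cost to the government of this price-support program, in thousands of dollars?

Setting quantity demanded equal to quantity supplied, 3903 - 7P = 3P - 697, gives P* = 460 and Q* = 683.
Since 529 > 460, the floor is binding.
At P = 529: Qd = 3903 - 7·529 = 200 and Qs = 3·529 - 697 = 890.
Surplus = Qs - Qd = 690.
Government expenditure = surplus × support price = 690 × 529 = 365010.

365010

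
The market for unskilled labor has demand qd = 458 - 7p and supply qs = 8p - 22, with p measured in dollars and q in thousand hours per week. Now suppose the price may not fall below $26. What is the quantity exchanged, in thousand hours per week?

Setting quantity demanded equal to quantity supplied, 458 - 7p = 8p - 22, gives p* = 32 and q* = 234.
The floor of 26 is below the equilibrium price 32, so it is not binding; the market clears at p* = 32, q* = 234.

234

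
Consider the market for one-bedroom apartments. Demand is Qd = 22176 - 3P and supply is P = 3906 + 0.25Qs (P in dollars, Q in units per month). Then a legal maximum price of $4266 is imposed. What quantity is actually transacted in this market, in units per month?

Rearranging supply gives Qs = 4P - 15624. Setting quantity demanded equal to quantity supplied, 22176 - 3P = 4P - 15624, gives P* = 5400 and Q* = 5976.
Since 4266 < 5400, the ceiling is binding.
At P = 4266: Qd = 22176 - 3·4266 = 9378 and Qs = 4·4266 - 15624 = 1440.
The quantity actually transacted is the short side, supply: 1440.

1440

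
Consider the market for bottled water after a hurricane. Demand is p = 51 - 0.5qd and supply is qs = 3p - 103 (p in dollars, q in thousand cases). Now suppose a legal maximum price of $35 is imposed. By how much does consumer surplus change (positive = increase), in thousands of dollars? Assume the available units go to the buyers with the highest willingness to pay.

-69

Rearranging demand gives qd = 102 - 2p. Without the control the market clears where 102 - 2p = 3p - 103, i.e. p* = 41 and q* = 20.
The ceiling of 35 is below the equilibrium price 41, so it binds.
At p = 35: qd = 102 - 2·35 = 32 and qs = 3·35 - 103 = 2.
Consumer surplus without the control is ½ · (51 - 41) · 20 = 100.
With the ceiling, 2 units are sold at 35 (assume they go to the highest-value buyers). The demand price at q = 2 is 50, so CS = ½ · [(51 - 35) + (50 - 35)] · 2 = 31.
Change in consumer surplus = 31 - 100 = -69.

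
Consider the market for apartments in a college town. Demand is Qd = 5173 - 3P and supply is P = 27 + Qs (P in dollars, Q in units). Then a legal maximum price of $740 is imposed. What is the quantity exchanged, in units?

713

Rearranging supply gives Qs = P - 27. Equilibrium: 5173 - 3P = P - 27, so 5200 = 4P and P* = 1300, Q* = 1273.
Since 740 < 1300, the ceiling is binding.
At P = 740: Qd = 5173 - 3·740 = 2953 and Qs = 740 - 27 = 713.
The quantity actually transacted is the short side, supply: 713.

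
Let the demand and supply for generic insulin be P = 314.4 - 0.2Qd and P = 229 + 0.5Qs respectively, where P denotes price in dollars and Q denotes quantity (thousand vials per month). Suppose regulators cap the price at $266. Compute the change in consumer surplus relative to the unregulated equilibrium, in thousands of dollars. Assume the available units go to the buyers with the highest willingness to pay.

1545.6

Rearranging demand gives Qd = 1572 - 5P; rearranging supply gives Qs = 2P - 458. Without the control the market clears where 1572 - 5P = 2P - 458, i.e. P* = 290 and Q* = 122.
The ceiling of 266 is below the equilibrium price 290, so it binds.
At P = 266: Qd = 1572 - 5·266 = 242 and Qs = 2·266 - 458 = 74.
Consumer surplus without the control is ½ · (314.4 - 290) · 122 = 1488.4.
With the ceiling, 74 units are sold at 266 (assume they go to the highest-value buyers). The demand price at Q = 74 is 299.6, so CS = ½ · [(314.4 - 266) + (299.6 - 266)] · 74 = 3034.
Change in consumer surplus = 3034 - 1488.4 = 1545.6.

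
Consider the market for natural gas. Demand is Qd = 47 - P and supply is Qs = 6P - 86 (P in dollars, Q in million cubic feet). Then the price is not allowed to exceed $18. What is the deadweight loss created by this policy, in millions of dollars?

Setting quantity demanded equal to quantity supplied, 47 - P = 6P - 86, gives P* = 19 and Q* = 28.
Because the ceiling (18) lies below the market-clearing price, it is binding.
At P = 18: Qd = 47 - 18 = 29 and Qs = 6·18 - 86 = 22.
Quantity traded falls to 22. At Q = 22 the demand price is 47 - 22 = 25 and the supply price is (86 + 22)/6 = 18.
Deadweight loss = ½ · (25 - 18) · (28 - 22) = ½ · 7 · 6 = 21.

21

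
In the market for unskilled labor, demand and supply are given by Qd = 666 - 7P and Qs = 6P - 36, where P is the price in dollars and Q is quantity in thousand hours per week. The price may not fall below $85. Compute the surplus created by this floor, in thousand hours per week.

Setting quantity demanded equal to quantity supplied, 666 - 7P = 6P - 36, gives P* = 54 and Q* = 288.
Since 85 > 54, the floor is binding.
At P = 85: Qd = 666 - 7·85 = 71 and Qs = 6·85 - 36 = 474.
Surplus = Qs - Qd = 474 - 71 = 403.

403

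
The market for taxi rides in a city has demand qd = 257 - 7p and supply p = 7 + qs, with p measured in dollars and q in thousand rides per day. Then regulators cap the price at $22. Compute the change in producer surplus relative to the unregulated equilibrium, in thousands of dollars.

-225.5

Rearranging supply gives qs = p - 7. Equilibrium: 257 - 7p = p - 7, so 264 = 8p and p* = 33, q* = 26.
The ceiling of 22 is below the equilibrium price 33, so it binds.
At p = 22: qd = 257 - 7·22 = 103 and qs = 22 - 7 = 15.
Producer surplus without the control is ½ · (33 - 7) · 26 = 338.
With the ceiling, producers sell 15 units at 22, so PS = ½ · (22 - 7) · 15 = 112.5.
Change in producer surplus = 112.5 - 338 = -225.5.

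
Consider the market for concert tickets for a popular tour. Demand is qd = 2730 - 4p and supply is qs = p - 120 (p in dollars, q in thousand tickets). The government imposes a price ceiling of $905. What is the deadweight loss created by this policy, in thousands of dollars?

0

Setting quantity demanded equal to quantity supplied, 2730 - 4p = p - 120, gives p* = 570 and q* = 450.
Since 905 is above p* = 570, the ceiling does not bind and the free-market outcome prevails.
Since the control does not bind, no trades are prevented and deadweight loss is zero.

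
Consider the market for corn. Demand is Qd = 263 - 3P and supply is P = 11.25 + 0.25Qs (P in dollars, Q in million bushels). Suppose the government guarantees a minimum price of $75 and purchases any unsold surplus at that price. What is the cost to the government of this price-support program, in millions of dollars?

Rearranging supply gives Qs = 4P - 45. In a free market, 263 - 3P = 4P - 45 gives the equilibrium P* = 44, Q* = 131.
Since 75 > 44, the floor is binding.
At P = 75: Qd = 263 - 3·75 = 38 and Qs = 4·75 - 45 = 255.
Surplus = Qs - Qd = 217.
Government expenditure = surplus × support price = 217 × 75 = 16275.

16275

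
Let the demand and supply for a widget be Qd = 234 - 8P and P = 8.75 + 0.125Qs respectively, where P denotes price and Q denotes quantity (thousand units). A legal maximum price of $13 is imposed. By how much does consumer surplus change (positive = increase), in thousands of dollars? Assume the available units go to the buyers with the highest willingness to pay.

60

Rearranging supply gives Qs = 8P - 70. Setting quantity demanded equal to quantity supplied, 234 - 8P = 8P - 70, gives P* = 19 and Q* = 82.
The ceiling of 13 is below the equilibrium price 19, so it binds.
At P = 13: Qd = 234 - 8·13 = 130 and Qs = 8·13 - 70 = 34.
Consumer surplus without the control is ½ · (29.25 - 19) · 82 = 420.25.
With the ceiling, 34 units are sold at 13 (assume they go to the highest-value buyers). The demand price at Q = 34 is 25, so CS = ½ · [(29.25 - 13) + (25 - 13)] · 34 = 480.25.
Change in consumer surplus = 480.25 - 420.25 = 60.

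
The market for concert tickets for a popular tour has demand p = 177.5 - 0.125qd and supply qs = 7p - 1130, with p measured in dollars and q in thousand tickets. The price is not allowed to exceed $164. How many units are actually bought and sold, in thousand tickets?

Rearranging demand gives qd = 1420 - 8p. Equilibrium: 1420 - 8p = 7p - 1130, so 2550 = 15p and p* = 170, q* = 60.
The ceiling of 164 is below the equilibrium price 170, so it binds.
At p = 164: qd = 1420 - 8·164 = 108 and qs = 7·164 - 1130 = 18.
The quantity actually transacted is the short side, supply: 18.

18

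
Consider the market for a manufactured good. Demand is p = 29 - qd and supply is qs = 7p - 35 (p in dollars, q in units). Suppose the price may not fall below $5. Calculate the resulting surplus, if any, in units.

0

Rearranging demand gives qd = 29 - p. Without the control the market clears where 29 - p = 7p - 35, i.e. p* = 8 and q* = 21.
The floor of 5 is below the equilibrium price 8, so it is not binding; the market clears at p* = 8, q* = 21.
Since the control does not bind, there is no surplus.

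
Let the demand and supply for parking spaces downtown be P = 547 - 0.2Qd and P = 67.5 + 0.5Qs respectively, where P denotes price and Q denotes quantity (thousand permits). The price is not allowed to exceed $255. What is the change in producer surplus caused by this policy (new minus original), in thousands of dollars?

-82150

Rearranging demand gives Qd = 2735 - 5P; rearranging supply gives Qs = 2P - 135. In a free market, 2735 - 5P = 2P - 135 gives the equilibrium P* = 410, Q* = 685.
Since 255 < 410, the ceiling is binding.
At P = 255: Qd = 2735 - 5·255 = 1460 and Qs = 2·255 - 135 = 375.
Producer surplus without the control is ½ · (410 - 67.5) · 685 = 117306.25.
With the ceiling, producers sell 375 units at 255, so PS = ½ · (255 - 67.5) · 375 = 35156.25.
Change in producer surplus = 35156.25 - 117306.25 = -82150.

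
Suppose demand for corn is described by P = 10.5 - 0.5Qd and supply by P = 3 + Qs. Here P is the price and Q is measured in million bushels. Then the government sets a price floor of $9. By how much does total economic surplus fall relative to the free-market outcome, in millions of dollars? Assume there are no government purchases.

3

Rearranging demand gives Qd = 21 - 2P; rearranging supply gives Qs = P - 3. In a free market, 21 - 2P = P - 3 gives the equilibrium P* = 8, Q* = 5.
Because the floor (9) lies above the market-clearing price, it is binding.
At P = 9: Qd = 21 - 2·9 = 3 and Qs = 9 - 3 = 6.
Quantity traded falls to 3. At Q = 3 the demand price is (21 - 3)/2 = 9 and the supply price is 3 + 3 = 6.
Deadweight loss = ½ · (9 - 6) · (5 - 3) = ½ · 3 · 2 = 3.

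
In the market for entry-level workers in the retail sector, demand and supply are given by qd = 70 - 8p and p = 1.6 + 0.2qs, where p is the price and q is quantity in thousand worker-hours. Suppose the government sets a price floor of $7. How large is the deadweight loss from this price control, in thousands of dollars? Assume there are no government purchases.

Rearranging supply gives qs = 5p - 8. Setting quantity demanded equal to quantity supplied, 70 - 8p = 5p - 8, gives p* = 6 and q* = 22.
The floor of 7 is above the equilibrium price 6, so it binds.
At p = 7: qd = 70 - 8·7 = 14 and qs = 5·7 - 8 = 27.
Quantity traded falls to 14. At q = 14 the demand price is (70 - 14)/8 = 7 and the supply price is (8 + 14)/5 = 4.4.
Deadweight loss = ½ · (7 - 4.4) · (22 - 14) = ½ · 2.6 · 8 = 10.4.

10.4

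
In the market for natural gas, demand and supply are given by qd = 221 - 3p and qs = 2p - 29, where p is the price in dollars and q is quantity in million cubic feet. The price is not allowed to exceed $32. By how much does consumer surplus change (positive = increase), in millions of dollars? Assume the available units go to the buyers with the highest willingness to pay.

In a free market, 221 - 3p = 2p - 29 gives the equilibrium p* = 50, q* = 71.
The ceiling of 32 is below the equilibrium price 50, so it binds.
At p = 32: qd = 221 - 3·32 = 125 and qs = 2·32 - 29 = 35.
Consumer surplus without the control is ½ · (221/3 - 50) · 71 = 5041/6.
With the ceiling, 35 units are sold at 32 (assume they go to the highest-value buyers). The demand price at q = 35 is 62, so CS = ½ · [(221/3 - 32) + (62 - 32)] · 35 = 7525/6.
Change in consumer surplus = 7525/6 - 5041/6 = 414.

414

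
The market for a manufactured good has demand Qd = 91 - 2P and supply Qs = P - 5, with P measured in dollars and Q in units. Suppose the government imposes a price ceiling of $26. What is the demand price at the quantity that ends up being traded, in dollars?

Setting quantity demanded equal to quantity supplied, 91 - 2P = P - 5, gives P* = 32 and Q* = 27.
The ceiling of 26 is below the equilibrium price 32, so it binds.
At P = 26: Qd = 91 - 2·26 = 39 and Qs = 26 - 5 = 21.
Only 21 units reach the market. On the demand curve, the marginal buyer's willingness to pay at Q = 21 is (91 - 21)/2 = 35.

35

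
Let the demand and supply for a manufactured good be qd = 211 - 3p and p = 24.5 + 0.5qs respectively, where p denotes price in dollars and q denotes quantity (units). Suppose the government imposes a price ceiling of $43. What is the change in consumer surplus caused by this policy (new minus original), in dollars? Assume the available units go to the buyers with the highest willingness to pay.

Rearranging supply gives qs = 2p - 49. Equilibrium: 211 - 3p = 2p - 49, so 260 = 5p and p* = 52, q* = 55.
Since 43 < 52, the ceiling is binding.
At p = 43: qd = 211 - 3·43 = 82 and qs = 2·43 - 49 = 37.
Consumer surplus without the control is ½ · (211/3 - 52) · 55 = 3025/6.
With the ceiling, 37 units are sold at 43 (assume they go to the highest-value buyers). The demand price at q = 37 is 58, so CS = ½ · [(211/3 - 43) + (58 - 43)] · 37 = 4699/6.
Change in consumer surplus = 4699/6 - 3025/6 = 279.

279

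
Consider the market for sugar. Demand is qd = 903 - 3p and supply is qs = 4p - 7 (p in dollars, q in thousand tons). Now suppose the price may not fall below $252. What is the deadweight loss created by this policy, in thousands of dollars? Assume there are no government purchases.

Setting quantity demanded equal to quantity supplied, 903 - 3p = 4p - 7, gives p* = 130 and q* = 513.
Since 252 > 130, the floor is binding.
At p = 252: qd = 903 - 3·252 = 147 and qs = 4·252 - 7 = 1001.
Quantity traded falls to 147. At q = 147 the demand price is (903 - 147)/3 = 252 and the supply price is (7 + 147)/4 = 38.5.
Deadweight loss = ½ · (252 - 38.5) · (513 - 147) = ½ · 213.5 · 366 = 39070.5.

39070.5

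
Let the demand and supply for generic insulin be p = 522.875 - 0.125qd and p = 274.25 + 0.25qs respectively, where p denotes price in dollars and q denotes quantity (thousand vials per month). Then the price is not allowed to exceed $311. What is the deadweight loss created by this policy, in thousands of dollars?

Rearranging demand gives qd = 4183 - 8p; rearranging supply gives qs = 4p - 1097. In a free market, 4183 - 8p = 4p - 1097 gives the equilibrium p* = 440, q* = 663.
Because the ceiling (311) lies below the market-clearing price, it is binding.
At p = 311: qd = 4183 - 8·311 = 1695 and qs = 4·311 - 1097 = 147.
Quantity traded falls to 147. At q = 147 the demand price is (4183 - 147)/8 = 504.5 and the supply price is (1097 + 147)/4 = 311.
Deadweight loss = ½ · (504.5 - 311) · (663 - 147) = ½ · 193.5 · 516 = 49923.

49923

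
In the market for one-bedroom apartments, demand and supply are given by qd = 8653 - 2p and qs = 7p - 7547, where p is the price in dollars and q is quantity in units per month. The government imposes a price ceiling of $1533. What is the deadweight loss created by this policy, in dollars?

Equilibrium: 8653 - 2p = 7p - 7547, so 16200 = 9p and p* = 1800, q* = 5053.
The ceiling of 1533 is below the equilibrium price 1800, so it binds.
At p = 1533: qd = 8653 - 2·1533 = 5587 and qs = 7·1533 - 7547 = 3184.
Quantity traded falls to 3184. At q = 3184 the demand price is (8653 - 3184)/2 = 2734.5 and the supply price is (7547 + 3184)/7 = 1533.
Deadweight loss = ½ · (2734.5 - 1533) · (5053 - 3184) = ½ · 1201.5 · 1869 = 1122801.75.

1122801.75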